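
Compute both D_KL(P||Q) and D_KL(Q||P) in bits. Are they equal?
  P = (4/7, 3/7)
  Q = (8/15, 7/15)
D_KL(P||Q) = 0.0042, D_KL(Q||P) = 0.0042

KL divergence is not symmetric: D_KL(P||Q) ≠ D_KL(Q||P) in general.

D_KL(P||Q) = 0.0042 bits
D_KL(Q||P) = 0.0042 bits

In this case they happen to be equal (to 4 decimal places).

This asymmetry is why KL divergence is not a true distance metric.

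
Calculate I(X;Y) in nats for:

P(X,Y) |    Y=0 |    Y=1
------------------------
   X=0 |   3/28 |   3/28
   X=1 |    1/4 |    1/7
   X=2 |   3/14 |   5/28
0.0062 nats

Mutual information: I(X;Y) = H(X) + H(Y) - H(X,Y)

Marginals:
P(X) = (3/14, 11/28, 11/28), H(X) = 1.0642 nats
P(Y) = (4/7, 3/7), H(Y) = 0.6829 nats

Joint entropy: H(X,Y) = 1.7409 nats

I(X;Y) = 1.0642 + 0.6829 - 1.7409 = 0.0062 nats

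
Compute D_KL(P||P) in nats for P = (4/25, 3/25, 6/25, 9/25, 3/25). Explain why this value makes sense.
0.0000 nats

KL divergence satisfies the Gibbs inequality: D_KL(P||Q) ≥ 0 for all distributions P, Q.

D_KL(P||Q) = Σ p(x) log(p(x)/q(x))
Each term is p(x) × log_e(p(x)/p(x)) = p(x) × log_e(1) = 0, so the sum is 0.
D_KL(P||Q) = 0.0000 nats

When P = Q, the KL divergence is exactly 0, as there is no 'divergence' between identical distributions.

This non-negativity is a fundamental property: relative entropy cannot be negative because it measures how different Q is from P.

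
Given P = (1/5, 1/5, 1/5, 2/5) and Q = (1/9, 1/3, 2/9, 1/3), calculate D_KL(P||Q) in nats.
0.0672 nats

KL divergence: D_KL(P||Q) = Σ p(x) log(p(x)/q(x))

Computing term by term:
  x=0: 1/5 × log_e[(1/5)/(1/9)] = 1/5 × 0.5878 = 0.1176
  x=1: 1/5 × log_e[(1/5)/(1/3)] = 1/5 × -0.5108 = -0.1022
  x=2: 1/5 × log_e[(1/5)/(2/9)] = 1/5 × -0.1054 = -0.0211
  x=3: 2/5 × log_e[(2/5)/(1/3)] = 2/5 × 0.1823 = 0.0729

D_KL(P||Q) = 0.0672 nats

Note: KL divergence is always non-negative and equals 0 iff P = Q.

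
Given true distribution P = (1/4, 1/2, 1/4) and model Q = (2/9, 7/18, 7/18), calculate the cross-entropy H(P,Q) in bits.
1.5644 bits

Cross-entropy: H(P,Q) = -Σ p(x) log q(x)

Alternatively: H(P,Q) = H(P) + D_KL(P||Q)
H(P) = 1.5000 bits
D_KL(P||Q) = 0.0644 bits

H(P,Q) = 1.5000 + 0.0644 = 1.5644 bits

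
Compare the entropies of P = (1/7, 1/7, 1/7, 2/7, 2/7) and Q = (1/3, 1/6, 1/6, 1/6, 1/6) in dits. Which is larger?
Q

Computing entropies in dits:
H(P) = 0.6731
H(Q) = 0.6778

Distribution Q has higher entropy.

Intuition: The distribution closer to uniform (more spread out) has higher entropy.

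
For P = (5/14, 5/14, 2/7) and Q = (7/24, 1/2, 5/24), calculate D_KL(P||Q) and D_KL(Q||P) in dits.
D_KL(P||Q) = 0.0184, D_KL(Q||P) = 0.0188

KL divergence is not symmetric: D_KL(P||Q) ≠ D_KL(Q||P) in general.

D_KL(P||Q) = 0.0184 dits
D_KL(Q||P) = 0.0188 dits

No, they are not equal!

This asymmetry is why KL divergence is not a true distance metric.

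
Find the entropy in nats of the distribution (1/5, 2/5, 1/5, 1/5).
1.3322 nats

Shannon entropy is H(X) = -Σ p(x) log p(x).

For P = (1/5, 2/5, 1/5, 1/5):
H = -1/5 × log_e(1/5) -2/5 × log_e(2/5) -1/5 × log_e(1/5) -1/5 × log_e(1/5)
H = 1.3322 nats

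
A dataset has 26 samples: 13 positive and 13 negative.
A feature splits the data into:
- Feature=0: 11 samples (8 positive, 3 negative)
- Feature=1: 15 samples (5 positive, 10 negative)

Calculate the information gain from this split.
0.1126 bits

Information Gain = H(Y) - H(Y|Feature)

Before split:
P(positive) = 13/26 = 0.5000
H(Y) = 1.0000 bits

After split:
Feature=0: H = 0.8454 bits (weight = 11/26)
Feature=1: H = 0.9183 bits (weight = 15/26)
H(Y|Feature) = (11/26)×0.8454 + (15/26)×0.9183 = 0.8874 bits

Information Gain = 1.0000 - 0.8874 = 0.1126 bits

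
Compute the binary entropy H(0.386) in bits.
0.9622 bits

The binary entropy function is:
H(p) = -p log(p) - (1-p) log(1-p)

H(0.386) = -0.386 × log_2(0.386) - 0.614 × log_2(0.614)
H(0.386) = 0.9622 bits

Note: Binary entropy is maximized at p=0.5 (H=1 bit) and minimized at p=0 or p=1 (H=0).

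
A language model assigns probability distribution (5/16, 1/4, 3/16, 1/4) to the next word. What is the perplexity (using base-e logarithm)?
3.9373

Perplexity is e^H (or exp(H) for natural log).

First, H = -Σ p log p = 1.3705 nats
Perplexity = e^1.3705 = 3.9373

Interpretation: The model's uncertainty is equivalent to choosing uniformly among 3.9 options.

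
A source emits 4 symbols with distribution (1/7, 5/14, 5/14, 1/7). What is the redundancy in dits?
0.0412 dits

Redundancy measures how far a source is from maximum entropy:
R = H_max - H(X)

Maximum entropy for 4 symbols: H_max = log_10(4) = 0.6021 dits
Actual entropy: H(X) = 0.5609 dits
Redundancy: R = 0.6021 - 0.5609 = 0.0412 dits

This redundancy represents potential for compression: the source could be compressed by 0.0412 dits per symbol.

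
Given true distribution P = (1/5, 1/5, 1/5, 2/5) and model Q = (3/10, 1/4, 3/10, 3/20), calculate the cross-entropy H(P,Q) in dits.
0.6591 dits

Cross-entropy: H(P,Q) = -Σ p(x) log q(x)

Alternatively: H(P,Q) = H(P) + D_KL(P||Q)
H(P) = 0.5786 dits
D_KL(P||Q) = 0.0806 dits

H(P,Q) = 0.5786 + 0.0806 = 0.6591 dits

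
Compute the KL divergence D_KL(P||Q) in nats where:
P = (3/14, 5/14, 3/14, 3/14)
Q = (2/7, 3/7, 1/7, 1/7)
0.0470 nats

KL divergence: D_KL(P||Q) = Σ p(x) log(p(x)/q(x))

Computing term by term:
  x=0: 3/14 × log_e[(3/14)/(2/7)] = 3/14 × -0.2877 = -0.0616
  x=1: 5/14 × log_e[(5/14)/(3/7)] = 5/14 × -0.1823 = -0.0651
  x=2: 3/14 × log_e[(3/14)/(1/7)] = 3/14 × 0.4055 = 0.0869
  x=3: 3/14 × log_e[(3/14)/(1/7)] = 3/14 × 0.4055 = 0.0869

D_KL(P||Q) = 0.0470 nats

Note: KL divergence is always non-negative and equals 0 iff P = Q.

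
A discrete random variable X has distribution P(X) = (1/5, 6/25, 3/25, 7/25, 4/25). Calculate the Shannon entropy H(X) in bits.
2.2628 bits

Shannon entropy is H(X) = -Σ p(x) log p(x).

For P = (1/5, 6/25, 3/25, 7/25, 4/25):
H = -1/5 × log_2(1/5) -6/25 × log_2(6/25) -3/25 × log_2(3/25) -7/25 × log_2(7/25) -4/25 × log_2(4/25)
H = 2.2628 bits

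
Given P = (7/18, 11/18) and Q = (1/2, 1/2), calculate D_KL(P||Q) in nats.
0.0249 nats

KL divergence: D_KL(P||Q) = Σ p(x) log(p(x)/q(x))

Computing term by term:
  x=0: 7/18 × log_e[(7/18)/(1/2)] = 7/18 × -0.2513 = -0.0977
  x=1: 11/18 × log_e[(11/18)/(1/2)] = 11/18 × 0.2007 = 0.1226

D_KL(P||Q) = 0.0249 nats

Note: KL divergence is always non-negative and equals 0 iff P = Q.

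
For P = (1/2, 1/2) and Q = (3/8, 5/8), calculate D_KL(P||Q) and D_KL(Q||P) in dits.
D_KL(P||Q) = 0.0140, D_KL(Q||P) = 0.0137

KL divergence is not symmetric: D_KL(P||Q) ≠ D_KL(Q||P) in general.

D_KL(P||Q) = 0.0140 dits
D_KL(Q||P) = 0.0137 dits

No, they are not equal!

This asymmetry is why KL divergence is not a true distance metric.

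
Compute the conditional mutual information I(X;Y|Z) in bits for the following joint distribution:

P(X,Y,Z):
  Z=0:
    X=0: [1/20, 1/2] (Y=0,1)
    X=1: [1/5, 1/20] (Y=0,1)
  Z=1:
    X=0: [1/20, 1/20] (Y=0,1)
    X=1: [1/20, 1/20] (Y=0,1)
0.2946 bits

Conditional mutual information: I(X;Y|Z) = H(X|Z) + H(Y|Z) - H(X,Y|Z)

H(Z) = 0.7219
H(X,Z) = 1.6388 → H(X|Z) = 0.9168
H(Y,Z) = 1.6388 → H(Y|Z) = 0.9168
H(X,Y,Z) = 2.2610 → H(X,Y|Z) = 1.5390

I(X;Y|Z) = 0.9168 + 0.9168 - 1.5390 = 0.2946 bits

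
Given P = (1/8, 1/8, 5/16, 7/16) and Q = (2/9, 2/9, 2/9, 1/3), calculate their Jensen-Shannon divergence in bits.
0.0305 bits

Jensen-Shannon divergence is:
JSD(P||Q) = 0.5 × D_KL(P||M) + 0.5 × D_KL(Q||M)
where M = 0.5 × (P + Q) is the mixture distribution.

M = 0.5 × (1/8, 1/8, 5/16, 7/16) + 0.5 × (2/9, 2/9, 2/9, 1/3) = (0.173611, 0.173611, 0.267361, 0.385417)

D_KL(P||M) = 0.0319 bits
D_KL(Q||M) = 0.0292 bits

JSD(P||Q) = 0.5 × 0.0319 + 0.5 × 0.0292 = 0.0305 bits

Unlike KL divergence, JSD is symmetric and bounded: 0 ≤ JSD ≤ log(2).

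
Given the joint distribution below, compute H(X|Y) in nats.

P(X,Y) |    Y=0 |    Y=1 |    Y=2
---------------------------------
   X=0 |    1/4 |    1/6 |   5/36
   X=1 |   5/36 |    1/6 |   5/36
0.6771 nats

Using the chain rule: H(X|Y) = H(X,Y) - H(Y)

First, compute H(X,Y) = 1.7664 nats

Marginal P(Y) = (7/18, 1/3, 5/18)
H(Y) = 1.0893 nats

H(X|Y) = H(X,Y) - H(Y) = 1.7664 - 1.0893 = 0.6771 nats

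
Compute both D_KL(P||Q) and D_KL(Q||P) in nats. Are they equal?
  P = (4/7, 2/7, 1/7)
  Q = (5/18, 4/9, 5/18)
D_KL(P||Q) = 0.1909, D_KL(Q||P) = 0.1807

KL divergence is not symmetric: D_KL(P||Q) ≠ D_KL(Q||P) in general.

D_KL(P||Q) = 0.1909 nats
D_KL(Q||P) = 0.1807 nats

No, they are not equal!

This asymmetry is why KL divergence is not a true distance metric.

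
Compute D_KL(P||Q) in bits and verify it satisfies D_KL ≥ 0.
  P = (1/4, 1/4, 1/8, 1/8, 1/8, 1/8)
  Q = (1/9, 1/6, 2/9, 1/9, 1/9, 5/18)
0.2334 bits

KL divergence satisfies the Gibbs inequality: D_KL(P||Q) ≥ 0 for all distributions P, Q.

D_KL(P||Q) = Σ p(x) log(p(x)/q(x))
Term by term:
  x=0: 1/4 × log_2[(1/4)/(1/9)] = 0.2925
  x=1: 1/4 × log_2[(1/4)/(1/6)] = 0.1462
  x=2: 1/8 × log_2[(1/8)/(2/9)] = -0.1038
  x=3: 1/8 × log_2[(1/8)/(1/9)] = 0.0212
  x=4: 1/8 × log_2[(1/8)/(1/9)] = 0.0212
  x=5: 1/8 × log_2[(1/8)/(5/18)] = -0.1440
D_KL(P||Q) = 0.2334 bits

D_KL(P||Q) = 0.2334 ≥ 0 ✓

This non-negativity is a fundamental property: relative entropy cannot be negative because it measures how different Q is from P.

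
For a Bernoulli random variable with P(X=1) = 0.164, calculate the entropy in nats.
0.4462 nats

The binary entropy function is:
H(p) = -p log(p) - (1-p) log(1-p)

H(0.164) = -0.164 × log_e(0.164) - 0.836 × log_e(0.836)
H(0.164) = 0.4462 nats

Note: Binary entropy is maximized at p=0.5 (H=1 bit) and minimized at p=0 or p=1 (H=0).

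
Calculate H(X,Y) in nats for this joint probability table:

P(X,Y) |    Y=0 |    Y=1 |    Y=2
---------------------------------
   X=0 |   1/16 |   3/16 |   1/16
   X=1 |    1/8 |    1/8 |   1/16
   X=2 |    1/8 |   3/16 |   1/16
2.1007 nats

Joint entropy is H(X,Y) = -Σ_{x,y} p(x,y) log p(x,y).

Summing over all non-zero entries:
H(X,Y) = -[1/16·log_e(1/16) + 3/16·log_e(3/16) + 1/16·log_e(1/16) + 1/8·log_e(1/8) + 1/8·log_e(1/8) + 1/16·log_e(1/16) + 1/8·log_e(1/8) + 3/16·log_e(3/16) + 1/16·log_e(1/16)]
H(X,Y) = 2.1007 nats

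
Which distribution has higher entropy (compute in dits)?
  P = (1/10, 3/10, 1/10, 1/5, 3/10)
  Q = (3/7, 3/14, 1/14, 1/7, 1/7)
P

Computing entropies in dits:
H(P) = 0.6535
H(Q) = 0.6244

Distribution P has higher entropy.

Intuition: The distribution closer to uniform (more spread out) has higher entropy.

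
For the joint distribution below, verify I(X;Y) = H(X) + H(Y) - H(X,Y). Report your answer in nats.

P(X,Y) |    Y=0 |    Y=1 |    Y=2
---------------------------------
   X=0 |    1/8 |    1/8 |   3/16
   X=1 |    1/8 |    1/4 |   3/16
I(X;Y) = 0.0134 nats

Mutual information has multiple equivalent forms:
- I(X;Y) = H(X) - H(X|Y)
- I(X;Y) = H(Y) - H(Y|X)
- I(X;Y) = H(X) + H(Y) - H(X,Y)

Computing all quantities:
H(X) = 0.6853, H(Y) = 1.0822, H(X,Y) = 1.7541
H(X|Y) = 0.6719, H(Y|X) = 1.0688

Verification:
H(X) - H(X|Y) = 0.6853 - 0.6719 = 0.0134
H(Y) - H(Y|X) = 1.0822 - 1.0688 = 0.0134
H(X) + H(Y) - H(X,Y) = 0.6853 + 1.0822 - 1.7541 = 0.0134

All forms give I(X;Y) = 0.0134 nats. ✓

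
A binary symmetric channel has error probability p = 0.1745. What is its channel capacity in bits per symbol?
0.3321 bits

For a binary symmetric channel (BSC) with error probability p:
Capacity C = 1 - H(p) bits per symbol

where H(p) = -p log₂(p) - (1-p) log₂(1-p) is the binary entropy function.

H(0.1745) = 0.6679 bits
C = 1 - 0.6679 = 0.3321 bits per symbol

This means we can reliably transmit up to 0.3321 bits of information per channel use.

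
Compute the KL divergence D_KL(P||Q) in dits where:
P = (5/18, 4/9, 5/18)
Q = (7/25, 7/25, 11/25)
0.0327 dits

KL divergence: D_KL(P||Q) = Σ p(x) log(p(x)/q(x))

Computing term by term:
  x=0: 5/18 × log_10[(5/18)/(7/25)] = 5/18 × -0.0035 = -0.0010
  x=1: 4/9 × log_10[(4/9)/(7/25)] = 4/9 × 0.2007 = 0.0892
  x=2: 5/18 × log_10[(5/18)/(11/25)] = 5/18 × -0.1998 = -0.0555

D_KL(P||Q) = 0.0327 dits

Note: KL divergence is always non-negative and equals 0 iff P = Q.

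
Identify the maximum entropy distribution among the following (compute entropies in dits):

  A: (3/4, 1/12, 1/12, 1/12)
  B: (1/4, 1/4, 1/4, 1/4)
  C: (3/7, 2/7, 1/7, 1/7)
B

For a discrete distribution over n outcomes, entropy is maximized by the uniform distribution.

Computing entropies:
H(A) = 0.3635 dits
H(B) = 0.6021 dits
H(C) = 0.5546 dits

The uniform distribution (where all probabilities equal 1/4) achieves the maximum entropy of log_10(4) = 0.6021 dits.

Distribution B has the highest entropy.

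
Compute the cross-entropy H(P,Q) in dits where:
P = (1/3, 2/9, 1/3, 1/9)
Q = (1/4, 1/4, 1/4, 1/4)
0.6021 dits

Cross-entropy: H(P,Q) = -Σ p(x) log q(x)

Alternatively: H(P,Q) = H(P) + D_KL(P||Q)
H(P) = 0.5693 dits
D_KL(P||Q) = 0.0328 dits

H(P,Q) = 0.5693 + 0.0328 = 0.6021 dits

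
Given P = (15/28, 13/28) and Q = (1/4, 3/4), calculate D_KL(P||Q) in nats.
0.1856 nats

KL divergence: D_KL(P||Q) = Σ p(x) log(p(x)/q(x))

Computing term by term:
  x=0: 15/28 × log_e[(15/28)/(1/4)] = 15/28 × 0.7621 = 0.4083
  x=1: 13/28 × log_e[(13/28)/(3/4)] = 13/28 × -0.4796 = -0.2227

D_KL(P||Q) = 0.1856 nats

Note: KL divergence is always non-negative and equals 0 iff P = Q.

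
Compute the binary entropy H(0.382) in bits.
0.9594 bits

The binary entropy function is:
H(p) = -p log(p) - (1-p) log(1-p)

H(0.382) = -0.382 × log_2(0.382) - 0.618 × log_2(0.618)
H(0.382) = 0.9594 bits

Note: Binary entropy is maximized at p=0.5 (H=1 bit) and minimized at p=0 or p=1 (H=0).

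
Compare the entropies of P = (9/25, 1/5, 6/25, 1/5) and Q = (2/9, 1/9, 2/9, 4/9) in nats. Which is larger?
P

Computing entropies in nats:
H(P) = 1.3541
H(Q) = 1.2730

Distribution P has higher entropy.

Intuition: The distribution closer to uniform (more spread out) has higher entropy.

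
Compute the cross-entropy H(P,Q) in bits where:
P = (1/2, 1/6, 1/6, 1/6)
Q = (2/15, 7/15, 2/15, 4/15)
2.4390 bits

Cross-entropy: H(P,Q) = -Σ p(x) log q(x)

Alternatively: H(P,Q) = H(P) + D_KL(P||Q)
H(P) = 1.7925 bits
D_KL(P||Q) = 0.6465 bits

H(P,Q) = 1.7925 + 0.6465 = 2.4390 bits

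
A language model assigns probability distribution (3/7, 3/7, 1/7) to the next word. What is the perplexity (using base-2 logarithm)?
2.7298

Perplexity is 2^H (or exp(H) for natural log).

First, H = -Σ p log p = 1.4488 bits
Perplexity = 2^1.4488 = 2.7298

Interpretation: The model's uncertainty is equivalent to choosing uniformly among 2.7 options.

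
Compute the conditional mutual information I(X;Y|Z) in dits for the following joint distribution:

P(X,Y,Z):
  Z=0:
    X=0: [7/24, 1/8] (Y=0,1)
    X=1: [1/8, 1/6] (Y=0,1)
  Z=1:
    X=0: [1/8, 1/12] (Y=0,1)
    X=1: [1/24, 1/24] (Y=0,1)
0.0119 dits

Conditional mutual information: I(X;Y|Z) = H(X|Z) + H(Y|Z) - H(X,Y|Z)

H(Z) = 0.2622
H(X,Z) = 0.5464 → H(X|Z) = 0.2842
H(Y,Z) = 0.5571 → H(Y|Z) = 0.2949
H(X,Y,Z) = 0.8294 → H(X,Y|Z) = 0.5672

I(X;Y|Z) = 0.2842 + 0.2949 - 0.5672 = 0.0119 dits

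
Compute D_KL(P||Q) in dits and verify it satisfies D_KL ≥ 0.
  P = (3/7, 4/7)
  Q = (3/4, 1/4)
0.1010 dits

KL divergence satisfies the Gibbs inequality: D_KL(P||Q) ≥ 0 for all distributions P, Q.

D_KL(P||Q) = Σ p(x) log(p(x)/q(x))
Term by term:
  x=0: 3/7 × log_10[(3/7)/(3/4)] = -0.1042
  x=1: 4/7 × log_10[(4/7)/(1/4)] = 0.2052
D_KL(P||Q) = 0.1010 dits

D_KL(P||Q) = 0.1010 ≥ 0 ✓

This non-negativity is a fundamental property: relative entropy cannot be negative because it measures how different Q is from P.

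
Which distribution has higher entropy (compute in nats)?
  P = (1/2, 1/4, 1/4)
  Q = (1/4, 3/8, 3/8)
Q

Computing entropies in nats:
H(P) = 1.0397
H(Q) = 1.0822

Distribution Q has higher entropy.

Intuition: The distribution closer to uniform (more spread out) has higher entropy.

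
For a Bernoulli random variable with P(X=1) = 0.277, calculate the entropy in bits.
0.8513 bits

The binary entropy function is:
H(p) = -p log(p) - (1-p) log(1-p)

H(0.277) = -0.277 × log_2(0.277) - 0.723 × log_2(0.723)
H(0.277) = 0.8513 bits

Note: Binary entropy is maximized at p=0.5 (H=1 bit) and minimized at p=0 or p=1 (H=0).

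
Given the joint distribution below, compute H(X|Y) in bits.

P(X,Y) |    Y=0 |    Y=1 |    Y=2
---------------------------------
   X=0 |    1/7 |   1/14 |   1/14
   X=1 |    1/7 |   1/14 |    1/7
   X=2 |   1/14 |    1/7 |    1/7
1.5157 bits

Using the chain rule: H(X|Y) = H(X,Y) - H(Y)

First, compute H(X,Y) = 3.0931 bits

Marginal P(Y) = (5/14, 2/7, 5/14)
H(Y) = 1.5774 bits

H(X|Y) = H(X,Y) - H(Y) = 3.0931 - 1.5774 = 1.5157 bits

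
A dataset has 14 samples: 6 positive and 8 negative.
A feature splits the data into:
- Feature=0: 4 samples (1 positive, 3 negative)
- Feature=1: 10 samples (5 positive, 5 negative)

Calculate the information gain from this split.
0.0391 bits

Information Gain = H(Y) - H(Y|Feature)

Before split:
P(positive) = 6/14 = 0.4286
H(Y) = 0.9852 bits

After split:
Feature=0: H = 0.8113 bits (weight = 4/14)
Feature=1: H = 1.0000 bits (weight = 10/14)
H(Y|Feature) = (4/14)×0.8113 + (10/14)×1.0000 = 0.9461 bits

Information Gain = 0.9852 - 0.9461 = 0.0391 bits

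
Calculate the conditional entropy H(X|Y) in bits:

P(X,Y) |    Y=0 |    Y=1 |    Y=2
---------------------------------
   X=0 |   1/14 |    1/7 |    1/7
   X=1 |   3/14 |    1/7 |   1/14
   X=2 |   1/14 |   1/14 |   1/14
1.4617 bits

Using the chain rule: H(X|Y) = H(X,Y) - H(Y)

First, compute H(X,Y) = 3.0391 bits

Marginal P(Y) = (5/14, 5/14, 2/7)
H(Y) = 1.5774 bits

H(X|Y) = H(X,Y) - H(Y) = 3.0391 - 1.5774 = 1.4617 bits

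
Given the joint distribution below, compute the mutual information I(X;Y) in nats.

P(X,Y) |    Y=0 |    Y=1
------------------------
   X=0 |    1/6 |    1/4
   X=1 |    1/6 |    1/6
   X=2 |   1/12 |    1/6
0.0086 nats

Mutual information: I(X;Y) = H(X) + H(Y) - H(X,Y)

Marginals:
P(X) = (5/12, 1/3, 1/4), H(X) = 1.0776 nats
P(Y) = (5/12, 7/12), H(Y) = 0.6792 nats

Joint entropy: H(X,Y) = 1.7482 nats

I(X;Y) = 1.0776 + 0.6792 - 1.7482 = 0.0086 nats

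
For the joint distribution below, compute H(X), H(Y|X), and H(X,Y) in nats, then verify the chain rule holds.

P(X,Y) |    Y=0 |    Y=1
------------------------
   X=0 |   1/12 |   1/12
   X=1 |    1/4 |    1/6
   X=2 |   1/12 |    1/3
H(X,Y) = 1.6326, H(X) = 1.0282, H(Y|X) = 0.6044 (all in nats)

Chain rule: H(X,Y) = H(X) + H(Y|X)

Left side — joint entropy directly:
H(X,Y) = -Σ p(x,y) log p(x,y) = 1.6326 nats

Right side — compute H(Y|X) from the conditional distributions:
P(X) = (1/6, 5/12, 5/12), so H(X) = 1.0282 nats
H(Y|X) = Σ_x P(X=x) · H(Y|X=x):
  P(Y|X=0) = (1/2, 1/2), H(Y|X=0) = 0.6931, weight P(X=0) = 1/6
  P(Y|X=1) = (3/5, 2/5), H(Y|X=1) = 0.6730, weight P(X=1) = 5/12
  P(Y|X=2) = (1/5, 4/5), H(Y|X=2) = 0.5004, weight P(X=2) = 5/12
H(Y|X) = 0.6044 nats

H(X) + H(Y|X) = 1.0282 + 0.6044 = 1.6326 nats

Both sides equal 1.6326 nats. ✓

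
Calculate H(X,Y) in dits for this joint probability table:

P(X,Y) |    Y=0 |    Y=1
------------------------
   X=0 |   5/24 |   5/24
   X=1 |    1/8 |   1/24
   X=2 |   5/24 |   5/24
0.7381 dits

Joint entropy is H(X,Y) = -Σ_{x,y} p(x,y) log p(x,y).

Summing over all non-zero entries:
H(X,Y) = -[5/24·log_10(5/24) + 5/24·log_10(5/24) + 1/8·log_10(1/8) + 1/24·log_10(1/24) + 5/24·log_10(5/24) + 5/24·log_10(5/24)]
H(X,Y) = 0.7381 dits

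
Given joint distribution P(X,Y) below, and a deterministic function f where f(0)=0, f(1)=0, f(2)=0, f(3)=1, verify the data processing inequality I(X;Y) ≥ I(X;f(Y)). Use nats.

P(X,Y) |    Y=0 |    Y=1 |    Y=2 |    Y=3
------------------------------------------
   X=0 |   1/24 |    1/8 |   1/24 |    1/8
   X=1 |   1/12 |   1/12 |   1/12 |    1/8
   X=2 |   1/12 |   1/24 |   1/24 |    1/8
I(X;Y) = 0.0355, I(X;f(Y)) = 0.0032, inequality holds: 0.0355 ≥ 0.0032

Data Processing Inequality: For any Markov chain X → Y → Z, we have I(X;Y) ≥ I(X;Z).

Here Z = f(Y) is a deterministic function of Y, forming X → Y → Z.

Original I(X;Y) = 0.0355 nats

After applying f:
P(X,Z) where Z=f(Y):
- P(X,Z=0) = P(X,Y=0) + P(X,Y=1) + P(X,Y=2)
- P(X,Z=1) = P(X,Y=3)

I(X;Z) = I(X;f(Y)) = 0.0032 nats

Verification: 0.0355 ≥ 0.0032 ✓

Information cannot be created by processing; the function f can only lose information about X.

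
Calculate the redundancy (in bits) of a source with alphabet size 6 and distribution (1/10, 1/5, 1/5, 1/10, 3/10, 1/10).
0.1385 bits

Redundancy measures how far a source is from maximum entropy:
R = H_max - H(X)

Maximum entropy for 6 symbols: H_max = log_2(6) = 2.5850 bits
Actual entropy: H(X) = 2.4464 bits
Redundancy: R = 2.5850 - 2.4464 = 0.1385 bits

This redundancy represents potential for compression: the source could be compressed by 0.1385 bits per symbol.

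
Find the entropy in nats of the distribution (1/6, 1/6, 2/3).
0.8676 nats

Shannon entropy is H(X) = -Σ p(x) log p(x).

For P = (1/6, 1/6, 2/3):
H = -1/6 × log_e(1/6) -1/6 × log_e(1/6) -2/3 × log_e(2/3)
H = 0.8676 nats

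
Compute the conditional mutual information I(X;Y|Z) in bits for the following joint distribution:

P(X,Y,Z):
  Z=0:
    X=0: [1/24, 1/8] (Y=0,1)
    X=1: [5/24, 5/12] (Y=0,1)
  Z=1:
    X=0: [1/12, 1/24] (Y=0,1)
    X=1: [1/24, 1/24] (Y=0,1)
0.0073 bits

Conditional mutual information: I(X;Y|Z) = H(X|Z) + H(Y|Z) - H(X,Y|Z)

H(Z) = 0.7383
H(X,Z) = 1.5284 → H(X|Z) = 0.7901
H(Y,Z) = 1.6529 → H(Y|Z) = 0.9146
H(X,Y,Z) = 2.4356 → H(X,Y|Z) = 1.6974

I(X;Y|Z) = 0.7901 + 0.9146 - 1.6974 = 0.0073 bits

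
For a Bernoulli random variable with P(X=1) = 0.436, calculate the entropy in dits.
0.2975 dits

The binary entropy function is:
H(p) = -p log(p) - (1-p) log(1-p)

H(0.436) = -0.436 × log_10(0.436) - 0.564 × log_10(0.564)
H(0.436) = 0.2975 dits

Note: Binary entropy is maximized at p=0.5 (H=1 bit) and minimized at p=0 or p=1 (H=0).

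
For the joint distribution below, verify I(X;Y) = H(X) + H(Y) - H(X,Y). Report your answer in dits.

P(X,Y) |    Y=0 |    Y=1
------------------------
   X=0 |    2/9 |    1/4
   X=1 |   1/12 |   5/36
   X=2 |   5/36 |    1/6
I(X;Y) = 0.0013 dits

Mutual information has multiple equivalent forms:
- I(X;Y) = H(X) - H(X|Y)
- I(X;Y) = H(Y) - H(Y|X)
- I(X;Y) = H(X) + H(Y) - H(X,Y)

Computing all quantities:
H(X) = 0.4564, H(Y) = 0.2983, H(X,Y) = 0.7534
H(X|Y) = 0.4551, H(Y|X) = 0.2971

Verification:
H(X) - H(X|Y) = 0.4564 - 0.4551 = 0.0013
H(Y) - H(Y|X) = 0.2983 - 0.2971 = 0.0013
H(X) + H(Y) - H(X,Y) = 0.4564 + 0.2983 - 0.7534 = 0.0013

All forms give I(X;Y) = 0.0013 dits. ✓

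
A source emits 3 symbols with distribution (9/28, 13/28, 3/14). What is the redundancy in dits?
0.0206 dits

Redundancy measures how far a source is from maximum entropy:
R = H_max - H(X)

Maximum entropy for 3 symbols: H_max = log_10(3) = 0.4771 dits
Actual entropy: H(X) = 0.4565 dits
Redundancy: R = 0.4771 - 0.4565 = 0.0206 dits

This redundancy represents potential for compression: the source could be compressed by 0.0206 dits per symbol.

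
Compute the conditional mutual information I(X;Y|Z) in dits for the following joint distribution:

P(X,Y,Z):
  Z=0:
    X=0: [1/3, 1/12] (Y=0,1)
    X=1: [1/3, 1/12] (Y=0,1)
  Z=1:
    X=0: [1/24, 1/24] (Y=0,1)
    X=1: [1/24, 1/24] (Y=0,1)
0.0000 dits

Conditional mutual information: I(X;Y|Z) = H(X|Z) + H(Y|Z) - H(X,Y|Z)

H(Z) = 0.1957
H(X,Z) = 0.4967 → H(X|Z) = 0.3010
H(Y,Z) = 0.4269 → H(Y|Z) = 0.2313
H(X,Y,Z) = 0.7280 → H(X,Y|Z) = 0.5323

I(X;Y|Z) = 0.3010 + 0.2313 - 0.5323 = 0.0000 dits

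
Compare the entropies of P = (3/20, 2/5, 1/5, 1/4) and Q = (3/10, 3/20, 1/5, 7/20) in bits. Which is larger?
Q

Computing entropies in bits:
H(P) = 1.9037
H(Q) = 1.9261

Distribution Q has higher entropy.

Intuition: The distribution closer to uniform (more spread out) has higher entropy.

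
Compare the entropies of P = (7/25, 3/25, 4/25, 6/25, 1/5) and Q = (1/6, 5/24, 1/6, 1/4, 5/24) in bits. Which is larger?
Q

Computing entropies in bits:
H(P) = 2.2628
H(Q) = 2.3046

Distribution Q has higher entropy.

Intuition: The distribution closer to uniform (more spread out) has higher entropy.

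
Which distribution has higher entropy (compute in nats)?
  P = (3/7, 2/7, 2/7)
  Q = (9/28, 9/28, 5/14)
Q

Computing entropies in nats:
H(P) = 1.0790
H(Q) = 1.0974

Distribution Q has higher entropy.

Intuition: The distribution closer to uniform (more spread out) has higher entropy.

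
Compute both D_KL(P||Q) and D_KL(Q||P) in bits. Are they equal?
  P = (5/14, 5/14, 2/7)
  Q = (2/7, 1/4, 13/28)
D_KL(P||Q) = 0.0986, D_KL(Q||P) = 0.1046

KL divergence is not symmetric: D_KL(P||Q) ≠ D_KL(Q||P) in general.

D_KL(P||Q) = 0.0986 bits
D_KL(Q||P) = 0.1046 bits

No, they are not equal!

This asymmetry is why KL divergence is not a true distance metric.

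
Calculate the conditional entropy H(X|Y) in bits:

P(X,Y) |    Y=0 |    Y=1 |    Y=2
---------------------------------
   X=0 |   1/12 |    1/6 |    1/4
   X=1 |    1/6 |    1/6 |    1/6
0.9675 bits

Using the chain rule: H(X|Y) = H(X,Y) - H(Y)

First, compute H(X,Y) = 2.5221 bits

Marginal P(Y) = (1/4, 1/3, 5/12)
H(Y) = 1.5546 bits

H(X|Y) = H(X,Y) - H(Y) = 2.5221 - 1.5546 = 0.9675 bits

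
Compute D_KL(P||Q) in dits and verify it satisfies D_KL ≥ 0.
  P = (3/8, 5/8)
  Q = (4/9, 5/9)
0.0043 dits

KL divergence satisfies the Gibbs inequality: D_KL(P||Q) ≥ 0 for all distributions P, Q.

D_KL(P||Q) = Σ p(x) log(p(x)/q(x))
Term by term:
  x=0: 3/8 × log_10[(3/8)/(4/9)] = -0.0277
  x=1: 5/8 × log_10[(5/8)/(5/9)] = 0.0320
D_KL(P||Q) = 0.0043 dits

D_KL(P||Q) = 0.0043 ≥ 0 ✓

This non-negativity is a fundamental property: relative entropy cannot be negative because it measures how different Q is from P.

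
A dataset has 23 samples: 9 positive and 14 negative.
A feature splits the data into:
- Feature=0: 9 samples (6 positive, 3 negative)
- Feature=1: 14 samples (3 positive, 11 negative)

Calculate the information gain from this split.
0.1500 bits

Information Gain = H(Y) - H(Y|Feature)

Before split:
P(positive) = 9/23 = 0.3913
H(Y) = 0.9656 bits

After split:
Feature=0: H = 0.9183 bits (weight = 9/23)
Feature=1: H = 0.7496 bits (weight = 14/23)
H(Y|Feature) = (9/23)×0.9183 + (14/23)×0.7496 = 0.8156 bits

Information Gain = 0.9656 - 0.8156 = 0.1500 bits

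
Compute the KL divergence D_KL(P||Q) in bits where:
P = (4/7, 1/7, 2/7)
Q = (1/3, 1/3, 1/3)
0.2062 bits

KL divergence: D_KL(P||Q) = Σ p(x) log(p(x)/q(x))

Computing term by term:
  x=0: 4/7 × log_2[(4/7)/(1/3)] = 4/7 × 0.7776 = 0.4443
  x=1: 1/7 × log_2[(1/7)/(1/3)] = 1/7 × -1.2224 = -0.1746
  x=2: 2/7 × log_2[(2/7)/(1/3)] = 2/7 × -0.2224 = -0.0635

D_KL(P||Q) = 0.2062 bits

Note: KL divergence is always non-negative and equals 0 iff P = Q.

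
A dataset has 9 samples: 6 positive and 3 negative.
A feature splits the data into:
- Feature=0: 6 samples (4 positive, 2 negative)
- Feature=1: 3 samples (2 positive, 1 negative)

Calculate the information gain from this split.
0.0000 bits

Information Gain = H(Y) - H(Y|Feature)

Before split:
P(positive) = 6/9 = 0.6667
H(Y) = 0.9183 bits

After split:
Feature=0: H = 0.9183 bits (weight = 6/9)
Feature=1: H = 0.9183 bits (weight = 3/9)
H(Y|Feature) = (6/9)×0.9183 + (3/9)×0.9183 = 0.9183 bits

Information Gain = 0.9183 - 0.9183 = 0.0000 bits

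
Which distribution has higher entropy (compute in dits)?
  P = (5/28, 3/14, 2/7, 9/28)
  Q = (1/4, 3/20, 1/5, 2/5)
P

Computing entropies in dits:
H(P) = 0.5908
H(Q) = 0.5731

Distribution P has higher entropy.

Intuition: The distribution closer to uniform (more spread out) has higher entropy.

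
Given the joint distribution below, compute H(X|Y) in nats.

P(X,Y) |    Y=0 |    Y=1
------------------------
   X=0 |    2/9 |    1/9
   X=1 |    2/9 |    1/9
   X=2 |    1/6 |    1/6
1.0858 nats

Using the chain rule: H(X|Y) = H(X,Y) - H(Y)

First, compute H(X,Y) = 1.7540 nats

Marginal P(Y) = (11/18, 7/18)
H(Y) = 0.6682 nats

H(X|Y) = H(X,Y) - H(Y) = 1.7540 - 0.6682 = 1.0858 nats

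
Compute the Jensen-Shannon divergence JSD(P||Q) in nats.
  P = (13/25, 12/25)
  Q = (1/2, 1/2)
0.0002 nats

Jensen-Shannon divergence is:
JSD(P||Q) = 0.5 × D_KL(P||M) + 0.5 × D_KL(Q||M)
where M = 0.5 × (P + Q) is the mixture distribution.

M = 0.5 × (13/25, 12/25) + 0.5 × (1/2, 1/2) = (0.51, 0.49)

D_KL(P||M) = 0.0002 nats
D_KL(Q||M) = 0.0002 nats

JSD(P||Q) = 0.5 × 0.0002 + 0.5 × 0.0002 = 0.0002 nats

Unlike KL divergence, JSD is symmetric and bounded: 0 ≤ JSD ≤ log(2).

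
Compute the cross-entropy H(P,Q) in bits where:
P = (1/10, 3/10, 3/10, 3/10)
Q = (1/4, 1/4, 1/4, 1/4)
2.0000 bits

Cross-entropy: H(P,Q) = -Σ p(x) log q(x)

Alternatively: H(P,Q) = H(P) + D_KL(P||Q)
H(P) = 1.8955 bits
D_KL(P||Q) = 0.1045 bits

H(P,Q) = 1.8955 + 0.1045 = 2.0000 bits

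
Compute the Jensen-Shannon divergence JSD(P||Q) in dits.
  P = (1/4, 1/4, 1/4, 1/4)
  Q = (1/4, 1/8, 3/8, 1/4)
0.0073 dits

Jensen-Shannon divergence is:
JSD(P||Q) = 0.5 × D_KL(P||M) + 0.5 × D_KL(Q||M)
where M = 0.5 × (P + Q) is the mixture distribution.

M = 0.5 × (1/4, 1/4, 1/4, 1/4) + 0.5 × (1/4, 1/8, 3/8, 1/4) = (1/4, 3/16, 5/16, 1/4)

D_KL(P||M) = 0.0070 dits
D_KL(Q||M) = 0.0077 dits

JSD(P||Q) = 0.5 × 0.0070 + 0.5 × 0.0077 = 0.0073 dits

Unlike KL divergence, JSD is symmetric and bounded: 0 ≤ JSD ≤ log(2).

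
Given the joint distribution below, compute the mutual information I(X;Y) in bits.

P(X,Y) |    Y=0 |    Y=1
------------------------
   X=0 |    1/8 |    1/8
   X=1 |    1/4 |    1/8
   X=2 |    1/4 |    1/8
0.0157 bits

Mutual information: I(X;Y) = H(X) + H(Y) - H(X,Y)

Marginals:
P(X) = (1/4, 3/8, 3/8), H(X) = 1.5613 bits
P(Y) = (5/8, 3/8), H(Y) = 0.9544 bits

Joint entropy: H(X,Y) = 2.5000 bits

I(X;Y) = 1.5613 + 0.9544 - 2.5000 = 0.0157 bits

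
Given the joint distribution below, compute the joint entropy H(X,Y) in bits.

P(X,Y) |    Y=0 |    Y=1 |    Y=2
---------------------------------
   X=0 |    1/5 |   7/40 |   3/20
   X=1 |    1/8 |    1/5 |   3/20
2.5649 bits

Joint entropy is H(X,Y) = -Σ_{x,y} p(x,y) log p(x,y).

Summing over all non-zero entries:
H(X,Y) = -[1/5·log_2(1/5) + 7/40·log_2(7/40) + 3/20·log_2(3/20) + 1/8·log_2(1/8) + 1/5·log_2(1/5) + 3/20·log_2(3/20)]
H(X,Y) = 2.5649 bits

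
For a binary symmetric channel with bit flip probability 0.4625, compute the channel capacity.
0.0041 bits

For a binary symmetric channel (BSC) with error probability p:
Capacity C = 1 - H(p) bits per symbol

where H(p) = -p log₂(p) - (1-p) log₂(1-p) is the binary entropy function.

H(0.4625) = 0.9959 bits
C = 1 - 0.9959 = 0.0041 bits per symbol

This means we can reliably transmit up to 0.0041 bits of information per channel use.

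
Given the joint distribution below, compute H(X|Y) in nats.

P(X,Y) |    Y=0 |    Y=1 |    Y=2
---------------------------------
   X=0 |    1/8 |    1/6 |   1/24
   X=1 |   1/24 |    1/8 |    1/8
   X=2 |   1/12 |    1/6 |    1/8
1.0454 nats

Using the chain rule: H(X|Y) = H(X,Y) - H(Y)

First, compute H(X,Y) = 2.1089 nats

Marginal P(Y) = (1/4, 11/24, 7/24)
H(Y) = 1.0635 nats

H(X|Y) = H(X,Y) - H(Y) = 2.1089 - 1.0635 = 1.0454 nats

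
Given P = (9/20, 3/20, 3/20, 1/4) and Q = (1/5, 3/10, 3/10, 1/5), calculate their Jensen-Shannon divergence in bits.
0.0744 bits

Jensen-Shannon divergence is:
JSD(P||Q) = 0.5 × D_KL(P||M) + 0.5 × D_KL(Q||M)
where M = 0.5 × (P + Q) is the mixture distribution.

M = 0.5 × (9/20, 3/20, 3/20, 1/4) + 0.5 × (1/5, 3/10, 3/10, 1/5) = (13/40, 9/40, 9/40, 9/40)

D_KL(P||M) = 0.0738 bits
D_KL(Q||M) = 0.0749 bits

JSD(P||Q) = 0.5 × 0.0738 + 0.5 × 0.0749 = 0.0744 bits

Unlike KL divergence, JSD is symmetric and bounded: 0 ≤ JSD ≤ log(2).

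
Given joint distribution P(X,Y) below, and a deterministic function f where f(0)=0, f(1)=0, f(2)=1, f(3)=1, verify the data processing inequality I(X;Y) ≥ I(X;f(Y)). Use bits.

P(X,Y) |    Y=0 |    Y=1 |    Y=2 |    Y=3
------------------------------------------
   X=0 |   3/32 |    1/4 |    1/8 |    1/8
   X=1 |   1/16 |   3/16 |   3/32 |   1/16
I(X;Y) = 0.0040, I(X;f(Y)) = 0.0010, inequality holds: 0.0040 ≥ 0.0010

Data Processing Inequality: For any Markov chain X → Y → Z, we have I(X;Y) ≥ I(X;Z).

Here Z = f(Y) is a deterministic function of Y, forming X → Y → Z.

Original I(X;Y) = 0.0040 bits

After applying f:
P(X,Z) where Z=f(Y):
- P(X,Z=0) = P(X,Y=0) + P(X,Y=1)
- P(X,Z=1) = P(X,Y=2) + P(X,Y=3)

I(X;Z) = I(X;f(Y)) = 0.0010 bits

Verification: 0.0040 ≥ 0.0010 ✓

Information cannot be created by processing; the function f can only lose information about X.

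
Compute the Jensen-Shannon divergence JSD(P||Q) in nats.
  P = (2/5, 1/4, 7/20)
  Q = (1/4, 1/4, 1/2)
0.0154 nats

Jensen-Shannon divergence is:
JSD(P||Q) = 0.5 × D_KL(P||M) + 0.5 × D_KL(Q||M)
where M = 0.5 × (P + Q) is the mixture distribution.

M = 0.5 × (2/5, 1/4, 7/20) + 0.5 × (1/4, 1/4, 1/2) = (13/40, 1/4, 17/40)

D_KL(P||M) = 0.0151 nats
D_KL(Q||M) = 0.0157 nats

JSD(P||Q) = 0.5 × 0.0151 + 0.5 × 0.0157 = 0.0154 nats

Unlike KL divergence, JSD is symmetric and bounded: 0 ≤ JSD ≤ log(2).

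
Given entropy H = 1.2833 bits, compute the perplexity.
2.4340

Perplexity is 2^H (or exp(H) for natural log).

H = 1.2833 bits
Perplexity = 2^1.2833 = 2.4340

Interpretation: The model's uncertainty is equivalent to choosing uniformly among 2.4 options.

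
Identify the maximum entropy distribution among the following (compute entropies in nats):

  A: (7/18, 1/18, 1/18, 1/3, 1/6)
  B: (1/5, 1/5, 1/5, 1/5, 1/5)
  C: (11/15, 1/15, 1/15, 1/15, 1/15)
B

For a discrete distribution over n outcomes, entropy is maximized by the uniform distribution.

Computing entropies:
H(A) = 1.3533 nats
H(B) = 1.6094 nats
H(C) = 0.9496 nats

The uniform distribution (where all probabilities equal 1/5) achieves the maximum entropy of log_e(5) = 1.6094 nats.

Distribution B has the highest entropy.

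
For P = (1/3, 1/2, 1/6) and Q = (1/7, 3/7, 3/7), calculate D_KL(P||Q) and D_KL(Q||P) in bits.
D_KL(P||Q) = 0.2916, D_KL(Q||P) = 0.3140

KL divergence is not symmetric: D_KL(P||Q) ≠ D_KL(Q||P) in general.

D_KL(P||Q) = 0.2916 bits
D_KL(Q||P) = 0.3140 bits

No, they are not equal!

This asymmetry is why KL divergence is not a true distance metric.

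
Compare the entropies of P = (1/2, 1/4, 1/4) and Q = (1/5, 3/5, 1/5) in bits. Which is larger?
P

Computing entropies in bits:
H(P) = 1.5000
H(Q) = 1.3710

Distribution P has higher entropy.

Intuition: The distribution closer to uniform (more spread out) has higher entropy.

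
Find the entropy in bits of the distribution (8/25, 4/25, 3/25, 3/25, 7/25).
2.1974 bits

Shannon entropy is H(X) = -Σ p(x) log p(x).

For P = (8/25, 4/25, 3/25, 3/25, 7/25):
H = -8/25 × log_2(8/25) -4/25 × log_2(4/25) -3/25 × log_2(3/25) -3/25 × log_2(3/25) -7/25 × log_2(7/25)
H = 2.1974 bits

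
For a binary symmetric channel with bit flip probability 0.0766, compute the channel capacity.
0.6099 bits

For a binary symmetric channel (BSC) with error probability p:
Capacity C = 1 - H(p) bits per symbol

where H(p) = -p log₂(p) - (1-p) log₂(1-p) is the binary entropy function.

H(0.0766) = 0.3901 bits
C = 1 - 0.3901 = 0.6099 bits per symbol

This means we can reliably transmit up to 0.6099 bits of information per channel use.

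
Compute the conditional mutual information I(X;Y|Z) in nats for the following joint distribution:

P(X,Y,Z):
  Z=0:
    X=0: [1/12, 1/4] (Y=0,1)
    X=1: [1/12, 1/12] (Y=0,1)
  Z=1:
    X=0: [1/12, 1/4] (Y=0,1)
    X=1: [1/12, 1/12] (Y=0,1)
0.0306 nats

Conditional mutual information: I(X;Y|Z) = H(X|Z) + H(Y|Z) - H(X,Y|Z)

H(Z) = 0.6931
H(X,Z) = 1.3297 → H(X|Z) = 0.6365
H(Y,Z) = 1.3297 → H(Y|Z) = 0.6365
H(X,Y,Z) = 1.9356 → H(X,Y|Z) = 1.2425

I(X;Y|Z) = 0.6365 + 0.6365 - 1.2425 = 0.0306 nats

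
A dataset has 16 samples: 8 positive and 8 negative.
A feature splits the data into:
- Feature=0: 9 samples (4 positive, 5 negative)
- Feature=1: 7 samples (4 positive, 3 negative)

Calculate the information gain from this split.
0.0115 bits

Information Gain = H(Y) - H(Y|Feature)

Before split:
P(positive) = 8/16 = 0.5000
H(Y) = 1.0000 bits

After split:
Feature=0: H = 0.9911 bits (weight = 9/16)
Feature=1: H = 0.9852 bits (weight = 7/16)
H(Y|Feature) = (9/16)×0.9911 + (7/16)×0.9852 = 0.9885 bits

Information Gain = 1.0000 - 0.9885 = 0.0115 bits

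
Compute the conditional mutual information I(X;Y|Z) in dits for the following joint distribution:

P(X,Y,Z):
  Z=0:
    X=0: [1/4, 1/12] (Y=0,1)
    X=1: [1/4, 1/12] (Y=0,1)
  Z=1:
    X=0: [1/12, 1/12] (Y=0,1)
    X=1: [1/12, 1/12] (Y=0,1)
0.0000 dits

Conditional mutual information: I(X;Y|Z) = H(X|Z) + H(Y|Z) - H(X,Y|Z)

H(Z) = 0.2764
H(X,Z) = 0.5775 → H(X|Z) = 0.3010
H(Y,Z) = 0.5396 → H(Y|Z) = 0.2632
H(X,Y,Z) = 0.8406 → H(X,Y|Z) = 0.5642

I(X;Y|Z) = 0.3010 + 0.2632 - 0.5642 = 0.0000 dits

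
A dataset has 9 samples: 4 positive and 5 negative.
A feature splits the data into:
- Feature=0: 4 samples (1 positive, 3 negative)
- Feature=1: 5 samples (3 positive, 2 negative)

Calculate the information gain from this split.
0.0911 bits

Information Gain = H(Y) - H(Y|Feature)

Before split:
P(positive) = 4/9 = 0.4444
H(Y) = 0.9911 bits

After split:
Feature=0: H = 0.8113 bits (weight = 4/9)
Feature=1: H = 0.9710 bits (weight = 5/9)
H(Y|Feature) = (4/9)×0.8113 + (5/9)×0.9710 = 0.9000 bits

Information Gain = 0.9911 - 0.9000 = 0.0911 bits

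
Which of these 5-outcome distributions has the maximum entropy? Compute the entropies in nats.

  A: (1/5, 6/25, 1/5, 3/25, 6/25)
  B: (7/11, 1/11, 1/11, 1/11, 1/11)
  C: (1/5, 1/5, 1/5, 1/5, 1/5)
C

For a discrete distribution over n outcomes, entropy is maximized by the uniform distribution.

Computing entropies:
H(A) = 1.5832 nats
H(B) = 1.1596 nats
H(C) = 1.6094 nats

The uniform distribution (where all probabilities equal 1/5) achieves the maximum entropy of log_e(5) = 1.6094 nats.

Distribution C has the highest entropy.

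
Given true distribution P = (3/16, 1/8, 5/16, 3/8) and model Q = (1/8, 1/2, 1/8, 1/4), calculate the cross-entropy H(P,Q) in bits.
2.3750 bits

Cross-entropy: H(P,Q) = -Σ p(x) log q(x)

Alternatively: H(P,Q) = H(P) + D_KL(P||Q)
H(P) = 1.8829 bits
D_KL(P||Q) = 0.4921 bits

H(P,Q) = 1.8829 + 0.4921 = 2.3750 bits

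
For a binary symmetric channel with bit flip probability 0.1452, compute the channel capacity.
0.4023 bits

For a binary symmetric channel (BSC) with error probability p:
Capacity C = 1 - H(p) bits per symbol

where H(p) = -p log₂(p) - (1-p) log₂(1-p) is the binary entropy function.

H(0.1452) = 0.5977 bits
C = 1 - 0.5977 = 0.4023 bits per symbol

This means we can reliably transmit up to 0.4023 bits of information per channel use.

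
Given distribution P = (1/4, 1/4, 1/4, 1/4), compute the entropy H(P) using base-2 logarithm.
2.0000 bits

Shannon entropy is H(X) = -Σ p(x) log p(x).

For P = (1/4, 1/4, 1/4, 1/4):
H = -1/4 × log_2(1/4) -1/4 × log_2(1/4) -1/4 × log_2(1/4) -1/4 × log_2(1/4)
H = 2.0000 bits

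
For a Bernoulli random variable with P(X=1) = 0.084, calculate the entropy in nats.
0.2884 nats

The binary entropy function is:
H(p) = -p log(p) - (1-p) log(1-p)

H(0.084) = -0.084 × log_e(0.084) - 0.916 × log_e(0.916)
H(0.084) = 0.2884 nats

Note: Binary entropy is maximized at p=0.5 (H=1 bit) and minimized at p=0 or p=1 (H=0).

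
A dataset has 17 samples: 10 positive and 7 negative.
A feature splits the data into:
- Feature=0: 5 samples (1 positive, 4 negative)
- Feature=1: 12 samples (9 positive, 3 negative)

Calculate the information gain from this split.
0.1924 bits

Information Gain = H(Y) - H(Y|Feature)

Before split:
P(positive) = 10/17 = 0.5882
H(Y) = 0.9774 bits

After split:
Feature=0: H = 0.7219 bits (weight = 5/17)
Feature=1: H = 0.8113 bits (weight = 12/17)
H(Y|Feature) = (5/17)×0.7219 + (12/17)×0.8113 = 0.7850 bits

Information Gain = 0.9774 - 0.7850 = 0.1924 bits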